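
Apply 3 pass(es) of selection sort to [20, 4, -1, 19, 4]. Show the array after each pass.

Pass 1: Select minimum -1 at index 2, swap -> [-1, 4, 20, 19, 4]
Pass 2: Select minimum 4 at index 1, swap -> [-1, 4, 20, 19, 4]
Pass 3: Select minimum 4 at index 4, swap -> [-1, 4, 4, 19, 20]


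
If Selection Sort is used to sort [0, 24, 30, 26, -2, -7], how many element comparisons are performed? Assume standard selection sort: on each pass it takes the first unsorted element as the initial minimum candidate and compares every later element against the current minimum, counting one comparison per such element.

Pass 1: scan indices 1..5 for the minimum = 5 comparison(s); min is -7, place at index 0 -> [-7, 24, 30, 26, -2, 0]
Pass 2: scan indices 2..5 for the minimum = 4 comparison(s); min is -2, place at index 1 -> [-7, -2, 30, 26, 24, 0]
Pass 3: scan indices 3..5 for the minimum = 3 comparison(s); min is 0, place at index 2 -> [-7, -2, 0, 26, 24, 30]
Pass 4: scan indices 4..5 for the minimum = 2 comparison(s); min is 24, place at index 3 -> [-7, -2, 0, 24, 26, 30]
Pass 5: scan indices 5..5 for the minimum = 1 comparison(s); min is 26, place at index 4 -> [-7, -2, 0, 24, 26, 30]
Selection sort always scans the whole unsorted suffix, so the count is (n-1) + (n-2) + ... + 1 = n(n-1)/2 = 6*5/2 = 15 regardless of the input order.
Total comparisons: 5 + 4 + 3 + 2 + 1 = 15


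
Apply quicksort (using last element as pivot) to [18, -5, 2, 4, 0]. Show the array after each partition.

Partition 1: pivot=0 at index 1 -> [-5, 0, 2, 4, 18]
Partition 2: pivot=18 at index 4 -> [-5, 0, 2, 4, 18]
Partition 3: pivot=4 at index 3 -> [-5, 0, 2, 4, 18]


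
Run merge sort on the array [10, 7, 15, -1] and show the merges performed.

Divide and conquer:
  Merge [10] + [7] -> [7, 10]
  Merge [15] + [-1] -> [-1, 15]
  Merge [7, 10] + [-1, 15] -> [-1, 7, 10, 15]


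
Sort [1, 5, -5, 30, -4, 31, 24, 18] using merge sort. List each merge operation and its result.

Divide and conquer:
  Merge [1] + [5] -> [1, 5]
  Merge [-5] + [30] -> [-5, 30]
  Merge [1, 5] + [-5, 30] -> [-5, 1, 5, 30]
  Merge [-4] + [31] -> [-4, 31]
  Merge [24] + [18] -> [18, 24]
  Merge [-4, 31] + [18, 24] -> [-4, 18, 24, 31]
  Merge [-5, 1, 5, 30] + [-4, 18, 24, 31] -> [-5, -4, 1, 5, 18, 24, 30, 31]


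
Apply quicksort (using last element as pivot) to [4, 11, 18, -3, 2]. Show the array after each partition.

Partition 1: pivot=2 at index 1 -> [-3, 2, 18, 4, 11]
Partition 2: pivot=11 at index 3 -> [-3, 2, 4, 11, 18]


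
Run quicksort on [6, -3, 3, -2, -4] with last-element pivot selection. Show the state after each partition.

Partition 1: pivot=-4 at index 0 -> [-4, -3, 3, -2, 6]
Partition 2: pivot=6 at index 4 -> [-4, -3, 3, -2, 6]
Partition 3: pivot=-2 at index 2 -> [-4, -3, -2, 3, 6]


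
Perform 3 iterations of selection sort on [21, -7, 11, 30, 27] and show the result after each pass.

Pass 1: Select minimum -7 at index 1, swap -> [-7, 21, 11, 30, 27]
Pass 2: Select minimum 11 at index 2, swap -> [-7, 11, 21, 30, 27]
Pass 3: Select minimum 21 at index 2, swap -> [-7, 11, 21, 30, 27]


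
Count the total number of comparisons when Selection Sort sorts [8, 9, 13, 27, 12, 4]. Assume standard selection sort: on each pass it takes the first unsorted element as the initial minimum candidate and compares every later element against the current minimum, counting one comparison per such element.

Pass 1: scan indices 1..5 for the minimum = 5 comparison(s); min is 4, place at index 0 -> [4, 9, 13, 27, 12, 8]
Pass 2: scan indices 2..5 for the minimum = 4 comparison(s); min is 8, place at index 1 -> [4, 8, 13, 27, 12, 9]
Pass 3: scan indices 3..5 for the minimum = 3 comparison(s); min is 9, place at index 2 -> [4, 8, 9, 27, 12, 13]
Pass 4: scan indices 4..5 for the minimum = 2 comparison(s); min is 12, place at index 3 -> [4, 8, 9, 12, 27, 13]
Pass 5: scan indices 5..5 for the minimum = 1 comparison(s); min is 13, place at index 4 -> [4, 8, 9, 12, 13, 27]
Selection sort always scans the whole unsorted suffix, so the count is (n-1) + (n-2) + ... + 1 = n(n-1)/2 = 6*5/2 = 15 regardless of the input order.
Total comparisons: 5 + 4 + 3 + 2 + 1 = 15


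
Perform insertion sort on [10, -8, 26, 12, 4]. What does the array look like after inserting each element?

First element 10 is already 'sorted'
Insert -8: shifted 1 elements -> [-8, 10, 26, 12, 4]
Insert 26: shifted 0 elements -> [-8, 10, 26, 12, 4]
Insert 12: shifted 1 elements -> [-8, 10, 12, 26, 4]
Insert 4: shifted 3 elements -> [-8, 4, 10, 12, 26]


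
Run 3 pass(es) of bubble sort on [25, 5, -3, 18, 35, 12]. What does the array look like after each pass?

After pass 1: [5, -3, 18, 25, 12, 35] (4 swaps)
After pass 2: [-3, 5, 18, 12, 25, 35] (2 swaps)
After pass 3: [-3, 5, 12, 18, 25, 35] (1 swaps)
Total swaps: 7


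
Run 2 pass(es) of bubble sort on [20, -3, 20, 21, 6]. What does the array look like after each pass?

After pass 1: [-3, 20, 20, 6, 21] (2 swaps)
After pass 2: [-3, 20, 6, 20, 21] (1 swaps)
Total swaps: 3


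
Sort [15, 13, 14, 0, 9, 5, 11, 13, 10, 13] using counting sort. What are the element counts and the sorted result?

Count array: [1, 0, 0, 0, 0, 1, 0, 0, 0, 1, 1, 1, 0, 3, 1, 1]
(count[i] = number of elements equal to i)
Cumulative count: [1, 1, 1, 1, 1, 2, 2, 2, 2, 3, 4, 5, 5, 8, 9, 10]
Sorted: [0, 5, 9, 10, 11, 13, 13, 13, 14, 15]


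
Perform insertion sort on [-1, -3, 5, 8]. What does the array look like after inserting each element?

First element -1 is already 'sorted'
Insert -3: shifted 1 elements -> [-3, -1, 5, 8]
Insert 5: shifted 0 elements -> [-3, -1, 5, 8]
Insert 8: shifted 0 elements -> [-3, -1, 5, 8]


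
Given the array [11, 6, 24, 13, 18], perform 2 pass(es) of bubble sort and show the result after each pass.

After pass 1: [6, 11, 13, 18, 24] (3 swaps)
After pass 2: [6, 11, 13, 18, 24] (0 swaps)
Total swaps: 3


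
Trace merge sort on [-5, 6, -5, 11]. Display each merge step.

Divide and conquer:
  Merge [-5] + [6] -> [-5, 6]
  Merge [-5] + [11] -> [-5, 11]
  Merge [-5, 6] + [-5, 11] -> [-5, -5, 6, 11]


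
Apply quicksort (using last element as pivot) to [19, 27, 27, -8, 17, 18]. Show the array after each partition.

Partition 1: pivot=18 at index 2 -> [-8, 17, 18, 19, 27, 27]
Partition 2: pivot=17 at index 1 -> [-8, 17, 18, 19, 27, 27]
Partition 3: pivot=27 at index 5 -> [-8, 17, 18, 19, 27, 27]
Partition 4: pivot=27 at index 4 -> [-8, 17, 18, 19, 27, 27]


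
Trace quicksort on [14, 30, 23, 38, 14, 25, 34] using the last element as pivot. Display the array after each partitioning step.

Partition 1: pivot=34 at index 5 -> [14, 30, 23, 14, 25, 34, 38]
Partition 2: pivot=25 at index 3 -> [14, 23, 14, 25, 30, 34, 38]
Partition 3: pivot=14 at index 1 -> [14, 14, 23, 25, 30, 34, 38]


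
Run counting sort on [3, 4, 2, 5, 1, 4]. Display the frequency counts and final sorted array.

Count array: [0, 1, 1, 1, 2, 1]
(count[i] = number of elements equal to i)
Cumulative count: [0, 1, 2, 3, 5, 6]
Sorted: [1, 2, 3, 4, 4, 5]


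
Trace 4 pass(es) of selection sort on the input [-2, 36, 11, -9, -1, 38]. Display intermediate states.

Pass 1: Select minimum -9 at index 3, swap -> [-9, 36, 11, -2, -1, 38]
Pass 2: Select minimum -2 at index 3, swap -> [-9, -2, 11, 36, -1, 38]
Pass 3: Select minimum -1 at index 4, swap -> [-9, -2, -1, 36, 11, 38]
Pass 4: Select minimum 11 at index 4, swap -> [-9, -2, -1, 11, 36, 38]


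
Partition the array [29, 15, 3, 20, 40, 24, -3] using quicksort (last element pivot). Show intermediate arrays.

Partition 1: pivot=-3 at index 0 -> [-3, 15, 3, 20, 40, 24, 29]
Partition 2: pivot=29 at index 5 -> [-3, 15, 3, 20, 24, 29, 40]
Partition 3: pivot=24 at index 4 -> [-3, 15, 3, 20, 24, 29, 40]
Partition 4: pivot=20 at index 3 -> [-3, 15, 3, 20, 24, 29, 40]
Partition 5: pivot=3 at index 1 -> [-3, 3, 15, 20, 24, 29, 40]


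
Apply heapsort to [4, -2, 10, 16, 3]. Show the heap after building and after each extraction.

Build heap: [16, 4, 10, -2, 3]
Extract 16: [10, 4, 3, -2, 16]
Extract 10: [4, -2, 3, 10, 16]
Extract 4: [3, -2, 4, 10, 16]
Extract 3: [-2, 3, 4, 10, 16]


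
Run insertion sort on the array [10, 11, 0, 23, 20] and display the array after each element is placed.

First element 10 is already 'sorted'
Insert 11: shifted 0 elements -> [10, 11, 0, 23, 20]
Insert 0: shifted 2 elements -> [0, 10, 11, 23, 20]
Insert 23: shifted 0 elements -> [0, 10, 11, 23, 20]
Insert 20: shifted 1 elements -> [0, 10, 11, 20, 23]


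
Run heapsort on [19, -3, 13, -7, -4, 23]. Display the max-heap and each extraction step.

Build heap: [23, -3, 19, -7, -4, 13]
Extract 23: [19, -3, 13, -7, -4, 23]
Extract 19: [13, -3, -4, -7, 19, 23]
Extract 13: [-3, -7, -4, 13, 19, 23]
Extract -3: [-4, -7, -3, 13, 19, 23]
Extract -4: [-7, -4, -3, 13, 19, 23]


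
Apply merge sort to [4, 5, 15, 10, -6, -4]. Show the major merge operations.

Divide and conquer:
  Merge [5] + [15] -> [5, 15]
  Merge [4] + [5, 15] -> [4, 5, 15]
  Merge [-6] + [-4] -> [-6, -4]
  Merge [10] + [-6, -4] -> [-6, -4, 10]
  Merge [4, 5, 15] + [-6, -4, 10] -> [-6, -4, 4, 5, 10, 15]


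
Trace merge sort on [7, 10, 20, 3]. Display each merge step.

Divide and conquer:
  Merge [7] + [10] -> [7, 10]
  Merge [20] + [3] -> [3, 20]
  Merge [7, 10] + [3, 20] -> [3, 7, 10, 20]


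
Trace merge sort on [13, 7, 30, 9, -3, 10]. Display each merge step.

Divide and conquer:
  Merge [7] + [30] -> [7, 30]
  Merge [13] + [7, 30] -> [7, 13, 30]
  Merge [-3] + [10] -> [-3, 10]
  Merge [9] + [-3, 10] -> [-3, 9, 10]
  Merge [7, 13, 30] + [-3, 9, 10] -> [-3, 7, 9, 10, 13, 30]


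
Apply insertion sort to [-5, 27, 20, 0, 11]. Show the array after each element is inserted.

First element -5 is already 'sorted'
Insert 27: shifted 0 elements -> [-5, 27, 20, 0, 11]
Insert 20: shifted 1 elements -> [-5, 20, 27, 0, 11]
Insert 0: shifted 2 elements -> [-5, 0, 20, 27, 11]
Insert 11: shifted 2 elements -> [-5, 0, 11, 20, 27]


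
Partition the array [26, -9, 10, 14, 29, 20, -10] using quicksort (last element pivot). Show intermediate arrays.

Partition 1: pivot=-10 at index 0 -> [-10, -9, 10, 14, 29, 20, 26]
Partition 2: pivot=26 at index 5 -> [-10, -9, 10, 14, 20, 26, 29]
Partition 3: pivot=20 at index 4 -> [-10, -9, 10, 14, 20, 26, 29]
Partition 4: pivot=14 at index 3 -> [-10, -9, 10, 14, 20, 26, 29]
Partition 5: pivot=10 at index 2 -> [-10, -9, 10, 14, 20, 26, 29]


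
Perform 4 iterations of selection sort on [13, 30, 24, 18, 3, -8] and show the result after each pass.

Pass 1: Select minimum -8 at index 5, swap -> [-8, 30, 24, 18, 3, 13]
Pass 2: Select minimum 3 at index 4, swap -> [-8, 3, 24, 18, 30, 13]
Pass 3: Select minimum 13 at index 5, swap -> [-8, 3, 13, 18, 30, 24]
Pass 4: Select minimum 18 at index 3, swap -> [-8, 3, 13, 18, 30, 24]


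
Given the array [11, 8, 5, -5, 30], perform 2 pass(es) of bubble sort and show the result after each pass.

After pass 1: [8, 5, -5, 11, 30] (3 swaps)
After pass 2: [5, -5, 8, 11, 30] (2 swaps)
Total swaps: 5


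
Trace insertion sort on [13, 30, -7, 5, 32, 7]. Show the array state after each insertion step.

First element 13 is already 'sorted'
Insert 30: shifted 0 elements -> [13, 30, -7, 5, 32, 7]
Insert -7: shifted 2 elements -> [-7, 13, 30, 5, 32, 7]
Insert 5: shifted 2 elements -> [-7, 5, 13, 30, 32, 7]
Insert 32: shifted 0 elements -> [-7, 5, 13, 30, 32, 7]
Insert 7: shifted 3 elements -> [-7, 5, 7, 13, 30, 32]


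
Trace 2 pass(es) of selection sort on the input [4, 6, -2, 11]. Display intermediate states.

Pass 1: Select minimum -2 at index 2, swap -> [-2, 6, 4, 11]
Pass 2: Select minimum 4 at index 2, swap -> [-2, 4, 6, 11]


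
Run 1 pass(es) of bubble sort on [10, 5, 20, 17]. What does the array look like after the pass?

After pass 1: [5, 10, 17, 20] (2 swaps)
Total swaps: 2


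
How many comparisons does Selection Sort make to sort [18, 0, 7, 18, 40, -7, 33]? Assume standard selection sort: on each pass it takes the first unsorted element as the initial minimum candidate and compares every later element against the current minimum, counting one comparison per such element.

Pass 1: scan indices 1..6 for the minimum = 6 comparison(s); min is -7, place at index 0 -> [-7, 0, 7, 18, 40, 18, 33]
Pass 2: scan indices 2..6 for the minimum = 5 comparison(s); min is 0, place at index 1 -> [-7, 0, 7, 18, 40, 18, 33]
Pass 3: scan indices 3..6 for the minimum = 4 comparison(s); min is 7, place at index 2 -> [-7, 0, 7, 18, 40, 18, 33]
Pass 4: scan indices 4..6 for the minimum = 3 comparison(s); min is 18, place at index 3 -> [-7, 0, 7, 18, 40, 18, 33]
Pass 5: scan indices 5..6 for the minimum = 2 comparison(s); min is 18, place at index 4 -> [-7, 0, 7, 18, 18, 40, 33]
Pass 6: scan indices 6..6 for the minimum = 1 comparison(s); min is 33, place at index 5 -> [-7, 0, 7, 18, 18, 33, 40]
Selection sort always scans the whole unsorted suffix, so the count is (n-1) + (n-2) + ... + 1 = n(n-1)/2 = 7*6/2 = 21 regardless of the input order.
Total comparisons: 6 + 5 + 4 + 3 + 2 + 1 = 21


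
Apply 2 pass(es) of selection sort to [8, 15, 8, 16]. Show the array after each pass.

Pass 1: Select minimum 8 at index 0, swap -> [8, 15, 8, 16]
Pass 2: Select minimum 8 at index 2, swap -> [8, 8, 15, 16]


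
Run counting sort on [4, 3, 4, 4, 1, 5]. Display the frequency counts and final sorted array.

Count array: [0, 1, 0, 1, 3, 1]
(count[i] = number of elements equal to i)
Cumulative count: [0, 1, 1, 2, 5, 6]
Sorted: [1, 3, 4, 4, 4, 5]


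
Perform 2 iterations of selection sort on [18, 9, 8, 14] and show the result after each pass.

Pass 1: Select minimum 8 at index 2, swap -> [8, 9, 18, 14]
Pass 2: Select minimum 9 at index 1, swap -> [8, 9, 18, 14]


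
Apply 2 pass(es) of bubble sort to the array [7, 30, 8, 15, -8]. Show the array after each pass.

After pass 1: [7, 8, 15, -8, 30] (3 swaps)
After pass 2: [7, 8, -8, 15, 30] (1 swaps)
Total swaps: 4


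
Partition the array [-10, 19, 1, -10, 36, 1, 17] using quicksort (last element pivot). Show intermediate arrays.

Partition 1: pivot=17 at index 4 -> [-10, 1, -10, 1, 17, 19, 36]
Partition 2: pivot=1 at index 3 -> [-10, 1, -10, 1, 17, 19, 36]
Partition 3: pivot=-10 at index 1 -> [-10, -10, 1, 1, 17, 19, 36]
Partition 4: pivot=36 at index 6 -> [-10, -10, 1, 1, 17, 19, 36]


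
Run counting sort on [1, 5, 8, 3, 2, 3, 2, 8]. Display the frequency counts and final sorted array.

Count array: [0, 1, 2, 2, 0, 1, 0, 0, 2]
(count[i] = number of elements equal to i)
Cumulative count: [0, 1, 3, 5, 5, 6, 6, 6, 8]
Sorted: [1, 2, 2, 3, 3, 5, 8, 8]


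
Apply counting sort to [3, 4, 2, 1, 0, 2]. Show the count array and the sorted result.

Count array: [1, 1, 2, 1, 1]
(count[i] = number of elements equal to i)
Cumulative count: [1, 2, 4, 5, 6]
Sorted: [0, 1, 2, 2, 3, 4]


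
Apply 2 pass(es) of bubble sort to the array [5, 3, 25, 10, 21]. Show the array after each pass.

After pass 1: [3, 5, 10, 21, 25] (3 swaps)
After pass 2: [3, 5, 10, 21, 25] (0 swaps)
Total swaps: 3


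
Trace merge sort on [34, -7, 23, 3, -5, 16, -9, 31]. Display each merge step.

Divide and conquer:
  Merge [34] + [-7] -> [-7, 34]
  Merge [23] + [3] -> [3, 23]
  Merge [-7, 34] + [3, 23] -> [-7, 3, 23, 34]
  Merge [-5] + [16] -> [-5, 16]
  Merge [-9] + [31] -> [-9, 31]
  Merge [-5, 16] + [-9, 31] -> [-9, -5, 16, 31]
  Merge [-7, 3, 23, 34] + [-9, -5, 16, 31] -> [-9, -7, -5, 3, 16, 23, 31, 34]


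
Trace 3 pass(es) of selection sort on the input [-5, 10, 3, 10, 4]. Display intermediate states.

Pass 1: Select minimum -5 at index 0, swap -> [-5, 10, 3, 10, 4]
Pass 2: Select minimum 3 at index 2, swap -> [-5, 3, 10, 10, 4]
Pass 3: Select minimum 4 at index 4, swap -> [-5, 3, 4, 10, 10]


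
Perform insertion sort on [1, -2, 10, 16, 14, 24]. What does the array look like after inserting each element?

First element 1 is already 'sorted'
Insert -2: shifted 1 elements -> [-2, 1, 10, 16, 14, 24]
Insert 10: shifted 0 elements -> [-2, 1, 10, 16, 14, 24]
Insert 16: shifted 0 elements -> [-2, 1, 10, 16, 14, 24]
Insert 14: shifted 1 elements -> [-2, 1, 10, 14, 16, 24]
Insert 24: shifted 0 elements -> [-2, 1, 10, 14, 16, 24]


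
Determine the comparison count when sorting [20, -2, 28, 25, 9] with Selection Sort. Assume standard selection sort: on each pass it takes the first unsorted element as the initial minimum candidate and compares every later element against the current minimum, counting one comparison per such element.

Pass 1: scan indices 1..4 for the minimum = 4 comparison(s); min is -2, place at index 0 -> [-2, 20, 28, 25, 9]
Pass 2: scan indices 2..4 for the minimum = 3 comparison(s); min is 9, place at index 1 -> [-2, 9, 28, 25, 20]
Pass 3: scan indices 3..4 for the minimum = 2 comparison(s); min is 20, place at index 2 -> [-2, 9, 20, 25, 28]
Pass 4: scan indices 4..4 for the minimum = 1 comparison(s); min is 25, place at index 3 -> [-2, 9, 20, 25, 28]
Selection sort always scans the whole unsorted suffix, so the count is (n-1) + (n-2) + ... + 1 = n(n-1)/2 = 5*4/2 = 10 regardless of the input order.
Total comparisons: 4 + 3 + 2 + 1 = 10


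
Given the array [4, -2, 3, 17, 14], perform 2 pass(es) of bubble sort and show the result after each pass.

After pass 1: [-2, 3, 4, 14, 17] (3 swaps)
After pass 2: [-2, 3, 4, 14, 17] (0 swaps)
Total swaps: 3


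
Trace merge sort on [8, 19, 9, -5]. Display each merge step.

Divide and conquer:
  Merge [8] + [19] -> [8, 19]
  Merge [9] + [-5] -> [-5, 9]
  Merge [8, 19] + [-5, 9] -> [-5, 8, 9, 19]


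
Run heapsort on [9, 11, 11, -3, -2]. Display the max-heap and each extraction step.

Build heap: [11, 9, 11, -3, -2]
Extract 11: [11, 9, -2, -3, 11]
Extract 11: [9, -3, -2, 11, 11]
Extract 9: [-2, -3, 9, 11, 11]
Extract -2: [-3, -2, 9, 11, 11]


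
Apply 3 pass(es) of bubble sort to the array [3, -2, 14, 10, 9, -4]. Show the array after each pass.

After pass 1: [-2, 3, 10, 9, -4, 14] (4 swaps)
After pass 2: [-2, 3, 9, -4, 10, 14] (2 swaps)
After pass 3: [-2, 3, -4, 9, 10, 14] (1 swaps)
Total swaps: 7


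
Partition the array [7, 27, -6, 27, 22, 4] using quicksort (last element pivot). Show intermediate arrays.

Partition 1: pivot=4 at index 1 -> [-6, 4, 7, 27, 22, 27]
Partition 2: pivot=27 at index 5 -> [-6, 4, 7, 27, 22, 27]
Partition 3: pivot=22 at index 3 -> [-6, 4, 7, 22, 27, 27]


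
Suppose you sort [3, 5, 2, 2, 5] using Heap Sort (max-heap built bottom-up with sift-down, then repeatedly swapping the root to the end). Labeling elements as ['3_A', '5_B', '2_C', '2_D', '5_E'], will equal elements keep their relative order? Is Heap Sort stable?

Trace Heap Sort on the labeled array (the key is the number; the letter only tracks identity):
  Build max-heap: [5_B, 5_E, 2_C, 2_D, 3_A]
  Swap root 5_B to index 4, re-heapify first 4 -> [5_E, 3_A, 2_C, 2_D, 5_B]
  Swap root 5_E to index 3, re-heapify first 3 -> [3_A, 2_D, 2_C, 5_E, 5_B]
  Swap root 3_A to index 2, re-heapify first 2 -> [2_C, 2_D, 3_A, 5_E, 5_B]
  Swap root 2_C to index 1, re-heapify first 1 -> [2_D, 2_C, 3_A, 5_E, 5_B]
Final order: [2_D, 2_C, 3_A, 5_E, 5_B]
Equal keys:
  value 2: originally 2_C, 2_D; after sorting 2_D, 2_C -> order changed
  value 5: originally 5_B, 5_E; after sorting 5_E, 5_B -> order changed
Equal keys were reordered, so Heap Sort is not stable: heap construction and root-to-end swaps move elements without regard to the original order of equal keys. (One such input is enough; an unstable sort may happen to preserve order on other inputs, but it gives no guarantee.)
Answer: Not stable


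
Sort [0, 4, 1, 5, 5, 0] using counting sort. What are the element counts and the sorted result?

Count array: [2, 1, 0, 0, 1, 2]
(count[i] = number of elements equal to i)
Cumulative count: [2, 3, 3, 3, 4, 6]
Sorted: [0, 0, 1, 4, 5, 5]


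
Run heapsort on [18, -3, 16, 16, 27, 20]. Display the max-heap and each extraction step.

Build heap: [27, 18, 20, 16, -3, 16]
Extract 27: [20, 18, 16, 16, -3, 27]
Extract 20: [18, 16, 16, -3, 20, 27]
Extract 18: [16, -3, 16, 18, 20, 27]
Extract 16: [16, -3, 16, 18, 20, 27]
Extract 16: [-3, 16, 16, 18, 20, 27]


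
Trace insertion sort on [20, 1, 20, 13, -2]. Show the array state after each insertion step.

First element 20 is already 'sorted'
Insert 1: shifted 1 elements -> [1, 20, 20, 13, -2]
Insert 20: shifted 0 elements -> [1, 20, 20, 13, -2]
Insert 13: shifted 2 elements -> [1, 13, 20, 20, -2]
Insert -2: shifted 4 elements -> [-2, 1, 13, 20, 20]


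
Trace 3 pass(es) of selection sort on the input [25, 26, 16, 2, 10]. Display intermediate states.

Pass 1: Select minimum 2 at index 3, swap -> [2, 26, 16, 25, 10]
Pass 2: Select minimum 10 at index 4, swap -> [2, 10, 16, 25, 26]
Pass 3: Select minimum 16 at index 2, swap -> [2, 10, 16, 25, 26]


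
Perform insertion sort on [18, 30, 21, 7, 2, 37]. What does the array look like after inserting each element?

First element 18 is already 'sorted'
Insert 30: shifted 0 elements -> [18, 30, 21, 7, 2, 37]
Insert 21: shifted 1 elements -> [18, 21, 30, 7, 2, 37]
Insert 7: shifted 3 elements -> [7, 18, 21, 30, 2, 37]
Insert 2: shifted 4 elements -> [2, 7, 18, 21, 30, 37]
Insert 37: shifted 0 elements -> [2, 7, 18, 21, 30, 37]


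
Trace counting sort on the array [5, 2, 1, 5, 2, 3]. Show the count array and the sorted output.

Count array: [0, 1, 2, 1, 0, 2]
(count[i] = number of elements equal to i)
Cumulative count: [0, 1, 3, 4, 4, 6]
Sorted: [1, 2, 2, 3, 5, 5]


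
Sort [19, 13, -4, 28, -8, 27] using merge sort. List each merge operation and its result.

Divide and conquer:
  Merge [13] + [-4] -> [-4, 13]
  Merge [19] + [-4, 13] -> [-4, 13, 19]
  Merge [-8] + [27] -> [-8, 27]
  Merge [28] + [-8, 27] -> [-8, 27, 28]
  Merge [-4, 13, 19] + [-8, 27, 28] -> [-8, -4, 13, 19, 27, 28]


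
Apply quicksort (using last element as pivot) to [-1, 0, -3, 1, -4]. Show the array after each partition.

Partition 1: pivot=-4 at index 0 -> [-4, 0, -3, 1, -1]
Partition 2: pivot=-1 at index 2 -> [-4, -3, -1, 1, 0]
Partition 3: pivot=0 at index 3 -> [-4, -3, -1, 0, 1]


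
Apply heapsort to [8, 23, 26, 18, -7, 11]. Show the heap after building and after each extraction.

Build heap: [26, 23, 11, 18, -7, 8]
Extract 26: [23, 18, 11, 8, -7, 26]
Extract 23: [18, 8, 11, -7, 23, 26]
Extract 18: [11, 8, -7, 18, 23, 26]
Extract 11: [8, -7, 11, 18, 23, 26]
Extract 8: [-7, 8, 11, 18, 23, 26]


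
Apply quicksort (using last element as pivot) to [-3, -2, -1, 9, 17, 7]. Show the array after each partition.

Partition 1: pivot=7 at index 3 -> [-3, -2, -1, 7, 17, 9]
Partition 2: pivot=-1 at index 2 -> [-3, -2, -1, 7, 17, 9]
Partition 3: pivot=-2 at index 1 -> [-3, -2, -1, 7, 17, 9]
Partition 4: pivot=9 at index 4 -> [-3, -2, -1, 7, 9, 17]


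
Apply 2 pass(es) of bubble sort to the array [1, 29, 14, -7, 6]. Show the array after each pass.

After pass 1: [1, 14, -7, 6, 29] (3 swaps)
After pass 2: [1, -7, 6, 14, 29] (2 swaps)
Total swaps: 5


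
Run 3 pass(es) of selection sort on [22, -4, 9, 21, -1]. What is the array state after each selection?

Pass 1: Select minimum -4 at index 1, swap -> [-4, 22, 9, 21, -1]
Pass 2: Select minimum -1 at index 4, swap -> [-4, -1, 9, 21, 22]
Pass 3: Select minimum 9 at index 2, swap -> [-4, -1, 9, 21, 22]


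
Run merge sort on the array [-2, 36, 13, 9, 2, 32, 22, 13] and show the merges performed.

Divide and conquer:
  Merge [-2] + [36] -> [-2, 36]
  Merge [13] + [9] -> [9, 13]
  Merge [-2, 36] + [9, 13] -> [-2, 9, 13, 36]
  Merge [2] + [32] -> [2, 32]
  Merge [22] + [13] -> [13, 22]
  Merge [2, 32] + [13, 22] -> [2, 13, 22, 32]
  Merge [-2, 9, 13, 36] + [2, 13, 22, 32] -> [-2, 2, 9, 13, 13, 22, 32, 36]


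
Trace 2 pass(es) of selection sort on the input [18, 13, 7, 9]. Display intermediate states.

Pass 1: Select minimum 7 at index 2, swap -> [7, 13, 18, 9]
Pass 2: Select minimum 9 at index 3, swap -> [7, 9, 18, 13]


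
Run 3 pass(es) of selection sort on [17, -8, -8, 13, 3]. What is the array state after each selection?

Pass 1: Select minimum -8 at index 1, swap -> [-8, 17, -8, 13, 3]
Pass 2: Select minimum -8 at index 2, swap -> [-8, -8, 17, 13, 3]
Pass 3: Select minimum 3 at index 4, swap -> [-8, -8, 3, 13, 17]


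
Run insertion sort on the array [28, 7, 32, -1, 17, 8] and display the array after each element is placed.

First element 28 is already 'sorted'
Insert 7: shifted 1 elements -> [7, 28, 32, -1, 17, 8]
Insert 32: shifted 0 elements -> [7, 28, 32, -1, 17, 8]
Insert -1: shifted 3 elements -> [-1, 7, 28, 32, 17, 8]
Insert 17: shifted 2 elements -> [-1, 7, 17, 28, 32, 8]
Insert 8: shifted 3 elements -> [-1, 7, 8, 17, 28, 32]


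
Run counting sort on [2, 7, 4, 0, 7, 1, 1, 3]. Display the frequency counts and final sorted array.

Count array: [1, 2, 1, 1, 1, 0, 0, 2]
(count[i] = number of elements equal to i)
Cumulative count: [1, 3, 4, 5, 6, 6, 6, 8]
Sorted: [0, 1, 1, 2, 3, 4, 7, 7]


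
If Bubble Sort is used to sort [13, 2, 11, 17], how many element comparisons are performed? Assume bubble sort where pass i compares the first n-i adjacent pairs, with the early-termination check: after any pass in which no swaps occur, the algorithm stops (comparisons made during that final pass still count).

Pass 1: compare adjacent pairs (0,1)..(2,3) = 3 comparison(s), 2 swap(s) -> [2, 11, 13, 17]
Pass 2: compare adjacent pairs (0,1)..(1,2) = 2 comparison(s), 0 swap(s) -> [2, 11, 13, 17]
No swaps in this pass, so bubble sort stops here.
Total comparisons: 3 + 2 = 5


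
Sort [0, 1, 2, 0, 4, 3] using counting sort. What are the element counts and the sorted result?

Count array: [2, 1, 1, 1, 1]
(count[i] = number of elements equal to i)
Cumulative count: [2, 3, 4, 5, 6]
Sorted: [0, 0, 1, 2, 3, 4]


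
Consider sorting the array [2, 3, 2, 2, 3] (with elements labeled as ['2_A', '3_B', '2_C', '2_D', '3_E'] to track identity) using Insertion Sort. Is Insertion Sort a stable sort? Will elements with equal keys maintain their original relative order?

Trace Insertion Sort on the labeled array (the key is the number; the letter only tracks identity):
  Insert 3_B at index 1: [2_A, 3_B, 2_C, 2_D, 3_E]
  Insert 2_C at index 1: [2_A, 2_C, 3_B, 2_D, 3_E]
  Insert 2_D at index 2: [2_A, 2_C, 2_D, 3_B, 3_E]
  Insert 3_E at index 4: [2_A, 2_C, 2_D, 3_B, 3_E]
Final order: [2_A, 2_C, 2_D, 3_B, 3_E]
Equal keys:
  value 2: originally 2_A, 2_C, 2_D; after sorting 2_A, 2_C, 2_D -> order preserved
  value 3: originally 3_B, 3_E; after sorting 3_B, 3_E -> order preserved
All equal keys kept their original relative order. Insertion Sort is stable: elements are shifted only while they are strictly greater than the key, so a key is inserted after any equal elements already placed.
Answer: Stable


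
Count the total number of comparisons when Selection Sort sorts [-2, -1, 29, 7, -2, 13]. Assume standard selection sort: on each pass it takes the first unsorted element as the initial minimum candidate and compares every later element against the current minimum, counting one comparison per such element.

Pass 1: scan indices 1..5 for the minimum = 5 comparison(s); min is -2, place at index 0 -> [-2, -1, 29, 7, -2, 13]
Pass 2: scan indices 2..5 for the minimum = 4 comparison(s); min is -2, place at index 1 -> [-2, -2, 29, 7, -1, 13]
Pass 3: scan indices 3..5 for the minimum = 3 comparison(s); min is -1, place at index 2 -> [-2, -2, -1, 7, 29, 13]
Pass 4: scan indices 4..5 for the minimum = 2 comparison(s); min is 7, place at index 3 -> [-2, -2, -1, 7, 29, 13]
Pass 5: scan indices 5..5 for the minimum = 1 comparison(s); min is 13, place at index 4 -> [-2, -2, -1, 7, 13, 29]
Selection sort always scans the whole unsorted suffix, so the count is (n-1) + (n-2) + ... + 1 = n(n-1)/2 = 6*5/2 = 15 regardless of the input order.
Total comparisons: 5 + 4 + 3 + 2 + 1 = 15


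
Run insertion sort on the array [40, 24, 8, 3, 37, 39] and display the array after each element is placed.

First element 40 is already 'sorted'
Insert 24: shifted 1 elements -> [24, 40, 8, 3, 37, 39]
Insert 8: shifted 2 elements -> [8, 24, 40, 3, 37, 39]
Insert 3: shifted 3 elements -> [3, 8, 24, 40, 37, 39]
Insert 37: shifted 1 elements -> [3, 8, 24, 37, 40, 39]
Insert 39: shifted 1 elements -> [3, 8, 24, 37, 39, 40]


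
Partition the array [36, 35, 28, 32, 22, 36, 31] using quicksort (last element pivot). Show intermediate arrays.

Partition 1: pivot=31 at index 2 -> [28, 22, 31, 32, 35, 36, 36]
Partition 2: pivot=22 at index 0 -> [22, 28, 31, 32, 35, 36, 36]
Partition 3: pivot=36 at index 6 -> [22, 28, 31, 32, 35, 36, 36]
Partition 4: pivot=36 at index 5 -> [22, 28, 31, 32, 35, 36, 36]
Partition 5: pivot=35 at index 4 -> [22, 28, 31, 32, 35, 36, 36]


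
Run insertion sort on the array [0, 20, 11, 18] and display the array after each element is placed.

First element 0 is already 'sorted'
Insert 20: shifted 0 elements -> [0, 20, 11, 18]
Insert 11: shifted 1 elements -> [0, 11, 20, 18]
Insert 18: shifted 1 elements -> [0, 11, 18, 20]


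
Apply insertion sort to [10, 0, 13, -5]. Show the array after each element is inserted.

First element 10 is already 'sorted'
Insert 0: shifted 1 elements -> [0, 10, 13, -5]
Insert 13: shifted 0 elements -> [0, 10, 13, -5]
Insert -5: shifted 3 elements -> [-5, 0, 10, 13]


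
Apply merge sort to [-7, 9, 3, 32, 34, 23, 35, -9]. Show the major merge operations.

Divide and conquer:
  Merge [-7] + [9] -> [-7, 9]
  Merge [3] + [32] -> [3, 32]
  Merge [-7, 9] + [3, 32] -> [-7, 3, 9, 32]
  Merge [34] + [23] -> [23, 34]
  Merge [35] + [-9] -> [-9, 35]
  Merge [23, 34] + [-9, 35] -> [-9, 23, 34, 35]
  Merge [-7, 3, 9, 32] + [-9, 23, 34, 35] -> [-9, -7, 3, 9, 23, 32, 34, 35]


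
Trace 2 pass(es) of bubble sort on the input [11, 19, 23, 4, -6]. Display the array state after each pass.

After pass 1: [11, 19, 4, -6, 23] (2 swaps)
After pass 2: [11, 4, -6, 19, 23] (2 swaps)
Total swaps: 4


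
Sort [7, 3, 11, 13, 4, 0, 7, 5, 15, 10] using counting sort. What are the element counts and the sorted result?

Count array: [1, 0, 0, 1, 1, 1, 0, 2, 0, 0, 1, 1, 0, 1, 0, 1]
(count[i] = number of elements equal to i)
Cumulative count: [1, 1, 1, 2, 3, 4, 4, 6, 6, 6, 7, 8, 8, 9, 9, 10]
Sorted: [0, 3, 4, 5, 7, 7, 10, 11, 13, 15]


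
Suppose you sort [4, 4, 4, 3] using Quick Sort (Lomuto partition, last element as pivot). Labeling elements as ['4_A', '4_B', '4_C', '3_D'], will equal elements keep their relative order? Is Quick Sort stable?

Trace Quick Sort on the labeled array (the key is the number; the letter only tracks identity):
  Partition indices 0..3 around pivot 3_D -> [3_D, 4_B, 4_C, 4_A]
  Partition indices 1..3 around pivot 4_A -> [3_D, 4_B, 4_C, 4_A]
  Partition indices 1..2 around pivot 4_C -> [3_D, 4_B, 4_C, 4_A]
Final order: [3_D, 4_B, 4_C, 4_A]
Equal keys:
  value 4: originally 4_A, 4_B, 4_C; after sorting 4_B, 4_C, 4_A -> order changed
Equal keys were reordered, so Quick Sort is not stable: partition swaps elements across long distances and can reorder equal keys. (One such input is enough; an unstable sort may happen to preserve order on other inputs, but it gives no guarantee.)
Answer: Not stable


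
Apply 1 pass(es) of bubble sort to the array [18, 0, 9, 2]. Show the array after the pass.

After pass 1: [0, 9, 2, 18] (3 swaps)
Total swaps: 3


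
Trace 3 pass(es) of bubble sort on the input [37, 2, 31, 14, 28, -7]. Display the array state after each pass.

After pass 1: [2, 31, 14, 28, -7, 37] (5 swaps)
After pass 2: [2, 14, 28, -7, 31, 37] (3 swaps)
After pass 3: [2, 14, -7, 28, 31, 37] (1 swaps)
Total swaps: 9


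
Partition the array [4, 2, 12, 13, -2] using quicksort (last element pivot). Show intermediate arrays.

Partition 1: pivot=-2 at index 0 -> [-2, 2, 12, 13, 4]
Partition 2: pivot=4 at index 2 -> [-2, 2, 4, 13, 12]
Partition 3: pivot=12 at index 3 -> [-2, 2, 4, 12, 13]


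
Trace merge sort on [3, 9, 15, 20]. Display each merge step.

Divide and conquer:
  Merge [3] + [9] -> [3, 9]
  Merge [15] + [20] -> [15, 20]
  Merge [3, 9] + [15, 20] -> [3, 9, 15, 20]


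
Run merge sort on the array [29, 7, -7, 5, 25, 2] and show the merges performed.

Divide and conquer:
  Merge [7] + [-7] -> [-7, 7]
  Merge [29] + [-7, 7] -> [-7, 7, 29]
  Merge [25] + [2] -> [2, 25]
  Merge [5] + [2, 25] -> [2, 5, 25]
  Merge [-7, 7, 29] + [2, 5, 25] -> [-7, 2, 5, 7, 25, 29]


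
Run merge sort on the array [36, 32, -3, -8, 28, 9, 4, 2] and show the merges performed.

Divide and conquer:
  Merge [36] + [32] -> [32, 36]
  Merge [-3] + [-8] -> [-8, -3]
  Merge [32, 36] + [-8, -3] -> [-8, -3, 32, 36]
  Merge [28] + [9] -> [9, 28]
  Merge [4] + [2] -> [2, 4]
  Merge [9, 28] + [2, 4] -> [2, 4, 9, 28]
  Merge [-8, -3, 32, 36] + [2, 4, 9, 28] -> [-8, -3, 2, 4, 9, 28, 32, 36]


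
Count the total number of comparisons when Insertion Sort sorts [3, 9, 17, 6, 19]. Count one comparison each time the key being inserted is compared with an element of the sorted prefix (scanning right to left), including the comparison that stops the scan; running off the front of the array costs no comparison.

Insert 9: 3 <= 9 (stop) = 1 comparison(s) -> [3, 9, 17, 6, 19]
Insert 17: 9 <= 17 (stop) = 1 comparison(s) -> [3, 9, 17, 6, 19]
Insert 6: 17 > 6 (shift), 9 > 6 (shift), 3 <= 6 (stop) = 3 comparison(s) -> [3, 6, 9, 17, 19]
Insert 19: 17 <= 19 (stop) = 1 comparison(s) -> [3, 6, 9, 17, 19]
Total comparisons: 1 + 1 + 3 + 1 = 6


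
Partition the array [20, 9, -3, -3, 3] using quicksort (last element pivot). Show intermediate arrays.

Partition 1: pivot=3 at index 2 -> [-3, -3, 3, 9, 20]
Partition 2: pivot=-3 at index 1 -> [-3, -3, 3, 9, 20]
Partition 3: pivot=20 at index 4 -> [-3, -3, 3, 9, 20]


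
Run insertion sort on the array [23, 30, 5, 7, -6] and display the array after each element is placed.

First element 23 is already 'sorted'
Insert 30: shifted 0 elements -> [23, 30, 5, 7, -6]
Insert 5: shifted 2 elements -> [5, 23, 30, 7, -6]
Insert 7: shifted 2 elements -> [5, 7, 23, 30, -6]
Insert -6: shifted 4 elements -> [-6, 5, 7, 23, 30]


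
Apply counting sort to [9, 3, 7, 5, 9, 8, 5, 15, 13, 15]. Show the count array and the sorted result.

Count array: [0, 0, 0, 1, 0, 2, 0, 1, 1, 2, 0, 0, 0, 1, 0, 2]
(count[i] = number of elements equal to i)
Cumulative count: [0, 0, 0, 1, 1, 3, 3, 4, 5, 7, 7, 7, 7, 8, 8, 10]
Sorted: [3, 5, 5, 7, 8, 9, 9, 13, 15, 15]


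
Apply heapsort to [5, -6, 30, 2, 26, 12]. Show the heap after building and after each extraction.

Build heap: [30, 26, 12, 2, -6, 5]
Extract 30: [26, 5, 12, 2, -6, 30]
Extract 26: [12, 5, -6, 2, 26, 30]
Extract 12: [5, 2, -6, 12, 26, 30]
Extract 5: [2, -6, 5, 12, 26, 30]
Extract 2: [-6, 2, 5, 12, 26, 30]


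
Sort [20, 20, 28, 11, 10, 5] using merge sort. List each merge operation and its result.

Divide and conquer:
  Merge [20] + [28] -> [20, 28]
  Merge [20] + [20, 28] -> [20, 20, 28]
  Merge [10] + [5] -> [5, 10]
  Merge [11] + [5, 10] -> [5, 10, 11]
  Merge [20, 20, 28] + [5, 10, 11] -> [5, 10, 11, 20, 20, 28]


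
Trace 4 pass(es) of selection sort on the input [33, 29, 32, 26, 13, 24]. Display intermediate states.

Pass 1: Select minimum 13 at index 4, swap -> [13, 29, 32, 26, 33, 24]
Pass 2: Select minimum 24 at index 5, swap -> [13, 24, 32, 26, 33, 29]
Pass 3: Select minimum 26 at index 3, swap -> [13, 24, 26, 32, 33, 29]
Pass 4: Select minimum 29 at index 5, swap -> [13, 24, 26, 29, 33, 32]


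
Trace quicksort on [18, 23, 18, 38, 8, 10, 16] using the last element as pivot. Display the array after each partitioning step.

Partition 1: pivot=16 at index 2 -> [8, 10, 16, 38, 18, 23, 18]
Partition 2: pivot=10 at index 1 -> [8, 10, 16, 38, 18, 23, 18]
Partition 3: pivot=18 at index 4 -> [8, 10, 16, 18, 18, 23, 38]
Partition 4: pivot=38 at index 6 -> [8, 10, 16, 18, 18, 23, 38]


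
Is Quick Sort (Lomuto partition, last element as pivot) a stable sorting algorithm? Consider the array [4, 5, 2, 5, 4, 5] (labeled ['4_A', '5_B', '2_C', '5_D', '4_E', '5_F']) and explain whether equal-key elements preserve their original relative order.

Trace Quick Sort on the labeled array (the key is the number; the letter only tracks identity):
  Partition indices 0..5 around pivot 5_F -> [4_A, 5_B, 2_C, 5_D, 4_E, 5_F]
  Partition indices 0..4 around pivot 4_E -> [4_A, 2_C, 4_E, 5_D, 5_B, 5_F]
  Partition indices 0..1 around pivot 2_C -> [2_C, 4_A, 4_E, 5_D, 5_B, 5_F]
  Partition indices 3..4 around pivot 5_B -> [2_C, 4_A, 4_E, 5_D, 5_B, 5_F]
Final order: [2_C, 4_A, 4_E, 5_D, 5_B, 5_F]
Equal keys:
  value 4: originally 4_A, 4_E; after sorting 4_A, 4_E -> order preserved
  value 5: originally 5_B, 5_D, 5_F; after sorting 5_D, 5_B, 5_F -> order changed
Equal keys were reordered, so Quick Sort is not stable: partition swaps elements across long distances and can reorder equal keys. (One such input is enough; an unstable sort may happen to preserve order on other inputs, but it gives no guarantee.)
Answer: Not stable


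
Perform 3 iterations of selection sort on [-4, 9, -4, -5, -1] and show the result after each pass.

Pass 1: Select minimum -5 at index 3, swap -> [-5, 9, -4, -4, -1]
Pass 2: Select minimum -4 at index 2, swap -> [-5, -4, 9, -4, -1]
Pass 3: Select minimum -4 at index 3, swap -> [-5, -4, -4, 9, -1]


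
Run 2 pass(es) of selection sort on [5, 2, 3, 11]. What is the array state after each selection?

Pass 1: Select minimum 2 at index 1, swap -> [2, 5, 3, 11]
Pass 2: Select minimum 3 at index 2, swap -> [2, 3, 5, 11]


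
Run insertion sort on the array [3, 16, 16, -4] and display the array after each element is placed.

First element 3 is already 'sorted'
Insert 16: shifted 0 elements -> [3, 16, 16, -4]
Insert 16: shifted 0 elements -> [3, 16, 16, -4]
Insert -4: shifted 3 elements -> [-4, 3, 16, 16]


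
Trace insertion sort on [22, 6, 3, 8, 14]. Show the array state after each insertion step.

First element 22 is already 'sorted'
Insert 6: shifted 1 elements -> [6, 22, 3, 8, 14]
Insert 3: shifted 2 elements -> [3, 6, 22, 8, 14]
Insert 8: shifted 1 elements -> [3, 6, 8, 22, 14]
Insert 14: shifted 1 elements -> [3, 6, 8, 14, 22]


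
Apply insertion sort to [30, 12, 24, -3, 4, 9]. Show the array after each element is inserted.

First element 30 is already 'sorted'
Insert 12: shifted 1 elements -> [12, 30, 24, -3, 4, 9]
Insert 24: shifted 1 elements -> [12, 24, 30, -3, 4, 9]
Insert -3: shifted 3 elements -> [-3, 12, 24, 30, 4, 9]
Insert 4: shifted 3 elements -> [-3, 4, 12, 24, 30, 9]
Insert 9: shifted 3 elements -> [-3, 4, 9, 12, 24, 30]


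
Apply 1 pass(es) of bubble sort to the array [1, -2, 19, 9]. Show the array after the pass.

After pass 1: [-2, 1, 9, 19] (2 swaps)
Total swaps: 2


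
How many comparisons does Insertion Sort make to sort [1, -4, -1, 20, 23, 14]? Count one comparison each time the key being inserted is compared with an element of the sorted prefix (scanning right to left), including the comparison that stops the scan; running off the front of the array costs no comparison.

Insert -4: 1 > -4 (shift), reached front = 1 comparison(s) -> [-4, 1, -1, 20, 23, 14]
Insert -1: 1 > -1 (shift), -4 <= -1 (stop) = 2 comparison(s) -> [-4, -1, 1, 20, 23, 14]
Insert 20: 1 <= 20 (stop) = 1 comparison(s) -> [-4, -1, 1, 20, 23, 14]
Insert 23: 20 <= 23 (stop) = 1 comparison(s) -> [-4, -1, 1, 20, 23, 14]
Insert 14: 23 > 14 (shift), 20 > 14 (shift), 1 <= 14 (stop) = 3 comparison(s) -> [-4, -1, 1, 14, 20, 23]
Total comparisons: 1 + 2 + 1 + 1 + 3 = 8


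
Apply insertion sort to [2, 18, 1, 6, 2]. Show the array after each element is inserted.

First element 2 is already 'sorted'
Insert 18: shifted 0 elements -> [2, 18, 1, 6, 2]
Insert 1: shifted 2 elements -> [1, 2, 18, 6, 2]
Insert 6: shifted 1 elements -> [1, 2, 6, 18, 2]
Insert 2: shifted 2 elements -> [1, 2, 2, 6, 18]


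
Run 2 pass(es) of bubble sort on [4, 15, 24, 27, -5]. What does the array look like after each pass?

After pass 1: [4, 15, 24, -5, 27] (1 swaps)
After pass 2: [4, 15, -5, 24, 27] (1 swaps)
Total swaps: 2
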